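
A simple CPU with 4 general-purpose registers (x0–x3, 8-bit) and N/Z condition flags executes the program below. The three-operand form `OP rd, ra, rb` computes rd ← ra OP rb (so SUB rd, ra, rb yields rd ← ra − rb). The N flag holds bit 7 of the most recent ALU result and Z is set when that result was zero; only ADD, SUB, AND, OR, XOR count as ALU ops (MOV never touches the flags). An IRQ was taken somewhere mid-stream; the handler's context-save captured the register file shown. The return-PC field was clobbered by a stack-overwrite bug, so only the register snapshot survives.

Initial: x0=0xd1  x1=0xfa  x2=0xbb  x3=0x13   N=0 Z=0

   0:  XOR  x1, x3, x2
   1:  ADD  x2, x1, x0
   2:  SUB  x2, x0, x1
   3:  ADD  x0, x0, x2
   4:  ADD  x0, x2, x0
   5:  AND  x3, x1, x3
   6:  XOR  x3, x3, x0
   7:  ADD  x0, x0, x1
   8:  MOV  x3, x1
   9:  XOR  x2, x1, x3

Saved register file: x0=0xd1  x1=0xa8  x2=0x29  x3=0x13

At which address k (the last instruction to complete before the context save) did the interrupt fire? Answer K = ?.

K = 2

after  0: x0=0xd1 x1=0xa8 x2=0xbb x3=0x13  N=1 Z=0
after  1: x0=0xd1 x1=0xa8 x2=0x79 x3=0x13  N=0 Z=0
after  2: x0=0xd1 x1=0xa8 x2=0x29 x3=0x13  N=0 Z=0
-- IRQ taken; context saved, return-PC = 3 --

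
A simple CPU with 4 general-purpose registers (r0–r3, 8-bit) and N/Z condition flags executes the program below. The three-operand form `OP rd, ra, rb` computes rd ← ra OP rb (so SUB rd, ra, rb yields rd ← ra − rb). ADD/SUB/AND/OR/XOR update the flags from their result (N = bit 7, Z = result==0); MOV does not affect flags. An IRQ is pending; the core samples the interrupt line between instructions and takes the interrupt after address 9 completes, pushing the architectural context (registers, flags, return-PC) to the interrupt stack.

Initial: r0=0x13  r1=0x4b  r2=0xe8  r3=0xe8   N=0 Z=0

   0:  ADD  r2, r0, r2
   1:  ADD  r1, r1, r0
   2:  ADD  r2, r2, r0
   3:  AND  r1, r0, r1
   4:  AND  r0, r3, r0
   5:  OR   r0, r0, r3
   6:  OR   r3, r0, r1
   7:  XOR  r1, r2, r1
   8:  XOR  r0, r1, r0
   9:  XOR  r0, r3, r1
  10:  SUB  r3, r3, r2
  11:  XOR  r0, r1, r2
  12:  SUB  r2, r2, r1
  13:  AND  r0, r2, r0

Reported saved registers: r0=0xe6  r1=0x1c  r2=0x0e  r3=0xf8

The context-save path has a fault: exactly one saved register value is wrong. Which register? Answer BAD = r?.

after  0: r0=0x13 r1=0x4b r2=0xfb r3=0xe8  N=1 Z=0
after  1: r0=0x13 r1=0x5e r2=0xfb r3=0xe8  N=0 Z=0
after  2: r0=0x13 r1=0x5e r2=0x0e r3=0xe8  N=0 Z=0
after  3: r0=0x13 r1=0x12 r2=0x0e r3=0xe8  N=0 Z=0
after  4: r0=0x00 r1=0x12 r2=0x0e r3=0xe8  N=0 Z=1
after  5: r0=0xe8 r1=0x12 r2=0x0e r3=0xe8  N=1 Z=0
after  6: r0=0xe8 r1=0x12 r2=0x0e r3=0xfa  N=1 Z=0
after  7: r0=0xe8 r1=0x1c r2=0x0e r3=0xfa  N=0 Z=0
after  8: r0=0xf4 r1=0x1c r2=0x0e r3=0xfa  N=1 Z=0
after  9: r0=0xe6 r1=0x1c r2=0x0e r3=0xfa  N=1 Z=0
-- IRQ taken; context saved, return-PC = 10 --
mismatch: r3: reported 0xf8 vs actual 0xfa

BAD = r3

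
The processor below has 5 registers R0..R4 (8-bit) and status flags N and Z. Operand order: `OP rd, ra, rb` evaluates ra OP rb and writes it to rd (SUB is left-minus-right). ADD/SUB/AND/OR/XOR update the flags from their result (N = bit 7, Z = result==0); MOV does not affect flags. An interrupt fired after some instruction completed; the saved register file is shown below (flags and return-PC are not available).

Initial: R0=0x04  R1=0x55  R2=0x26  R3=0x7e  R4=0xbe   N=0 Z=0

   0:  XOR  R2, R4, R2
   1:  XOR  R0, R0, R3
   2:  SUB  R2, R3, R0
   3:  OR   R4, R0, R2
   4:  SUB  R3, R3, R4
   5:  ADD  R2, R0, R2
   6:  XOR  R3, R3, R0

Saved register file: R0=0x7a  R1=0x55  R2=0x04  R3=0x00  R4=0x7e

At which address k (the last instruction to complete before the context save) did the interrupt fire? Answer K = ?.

K = 4

after  0: R0=0x04 R1=0x55 R2=0x98 R3=0x7e R4=0xbe  N=1 Z=0
after  1: R0=0x7a R1=0x55 R2=0x98 R3=0x7e R4=0xbe  N=0 Z=0
after  2: R0=0x7a R1=0x55 R2=0x04 R3=0x7e R4=0xbe  N=0 Z=0
after  3: R0=0x7a R1=0x55 R2=0x04 R3=0x7e R4=0x7e  N=0 Z=0
after  4: R0=0x7a R1=0x55 R2=0x04 R3=0x00 R4=0x7e  N=0 Z=1
-- IRQ taken; context saved, return-PC = 5 --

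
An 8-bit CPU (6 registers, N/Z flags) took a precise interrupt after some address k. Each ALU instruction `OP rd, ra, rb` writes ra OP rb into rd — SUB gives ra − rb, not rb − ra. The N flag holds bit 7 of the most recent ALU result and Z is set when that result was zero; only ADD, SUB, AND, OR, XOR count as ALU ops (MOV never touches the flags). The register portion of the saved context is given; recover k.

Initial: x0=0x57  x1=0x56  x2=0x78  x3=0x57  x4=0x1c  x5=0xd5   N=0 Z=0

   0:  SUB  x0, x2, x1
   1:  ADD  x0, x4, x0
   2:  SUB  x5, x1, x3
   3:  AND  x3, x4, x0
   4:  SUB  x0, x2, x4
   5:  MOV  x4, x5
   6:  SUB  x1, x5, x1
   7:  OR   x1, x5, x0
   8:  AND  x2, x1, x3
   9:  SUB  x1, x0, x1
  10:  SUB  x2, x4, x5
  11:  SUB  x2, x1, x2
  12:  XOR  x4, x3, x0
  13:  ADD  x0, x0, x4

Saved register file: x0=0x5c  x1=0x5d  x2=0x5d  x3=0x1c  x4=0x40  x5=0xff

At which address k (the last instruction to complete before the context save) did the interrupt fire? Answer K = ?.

after  0: x0=0x22 x1=0x56 x2=0x78 x3=0x57 x4=0x1c x5=0xd5  N=0 Z=0
after  1: x0=0x3e x1=0x56 x2=0x78 x3=0x57 x4=0x1c x5=0xd5  N=0 Z=0
after  2: x0=0x3e x1=0x56 x2=0x78 x3=0x57 x4=0x1c x5=0xff  N=1 Z=0
after  3: x0=0x3e x1=0x56 x2=0x78 x3=0x1c x4=0x1c x5=0xff  N=0 Z=0
after  4: x0=0x5c x1=0x56 x2=0x78 x3=0x1c x4=0x1c x5=0xff  N=0 Z=0
after  5: x0=0x5c x1=0x56 x2=0x78 x3=0x1c x4=0xff x5=0xff  N=0 Z=0
after  6: x0=0x5c x1=0xa9 x2=0x78 x3=0x1c x4=0xff x5=0xff  N=1 Z=0
after  7: x0=0x5c x1=0xff x2=0x78 x3=0x1c x4=0xff x5=0xff  N=1 Z=0
after  8: x0=0x5c x1=0xff x2=0x1c x3=0x1c x4=0xff x5=0xff  N=0 Z=0
after  9: x0=0x5c x1=0x5d x2=0x1c x3=0x1c x4=0xff x5=0xff  N=0 Z=0
after 10: x0=0x5c x1=0x5d x2=0x00 x3=0x1c x4=0xff x5=0xff  N=0 Z=1
after 11: x0=0x5c x1=0x5d x2=0x5d x3=0x1c x4=0xff x5=0xff  N=0 Z=0
after 12: x0=0x5c x1=0x5d x2=0x5d x3=0x1c x4=0x40 x5=0xff  N=0 Z=0
-- IRQ taken; context saved, return-PC = 13 --

K = 12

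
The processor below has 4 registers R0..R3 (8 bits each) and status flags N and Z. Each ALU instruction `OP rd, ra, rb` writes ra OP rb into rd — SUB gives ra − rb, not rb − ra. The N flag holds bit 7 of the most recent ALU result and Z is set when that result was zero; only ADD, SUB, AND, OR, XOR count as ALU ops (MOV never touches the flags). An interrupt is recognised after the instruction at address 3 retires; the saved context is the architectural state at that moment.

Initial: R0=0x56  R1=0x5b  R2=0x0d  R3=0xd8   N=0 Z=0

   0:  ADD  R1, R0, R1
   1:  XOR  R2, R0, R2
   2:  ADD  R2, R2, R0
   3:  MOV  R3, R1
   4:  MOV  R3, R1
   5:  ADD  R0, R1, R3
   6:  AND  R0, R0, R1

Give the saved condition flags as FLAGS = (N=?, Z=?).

after  0: R0=0x56 R1=0xb1 R2=0x0d R3=0xd8  N=1 Z=0
after  1: R0=0x56 R1=0xb1 R2=0x5b R3=0xd8  N=0 Z=0
after  2: R0=0x56 R1=0xb1 R2=0xb1 R3=0xd8  N=1 Z=0
after  3: R0=0x56 R1=0xb1 R2=0xb1 R3=0xb1  N=1 Z=0
-- IRQ taken; context saved, return-PC = 4 --

FLAGS = (N=1, Z=0)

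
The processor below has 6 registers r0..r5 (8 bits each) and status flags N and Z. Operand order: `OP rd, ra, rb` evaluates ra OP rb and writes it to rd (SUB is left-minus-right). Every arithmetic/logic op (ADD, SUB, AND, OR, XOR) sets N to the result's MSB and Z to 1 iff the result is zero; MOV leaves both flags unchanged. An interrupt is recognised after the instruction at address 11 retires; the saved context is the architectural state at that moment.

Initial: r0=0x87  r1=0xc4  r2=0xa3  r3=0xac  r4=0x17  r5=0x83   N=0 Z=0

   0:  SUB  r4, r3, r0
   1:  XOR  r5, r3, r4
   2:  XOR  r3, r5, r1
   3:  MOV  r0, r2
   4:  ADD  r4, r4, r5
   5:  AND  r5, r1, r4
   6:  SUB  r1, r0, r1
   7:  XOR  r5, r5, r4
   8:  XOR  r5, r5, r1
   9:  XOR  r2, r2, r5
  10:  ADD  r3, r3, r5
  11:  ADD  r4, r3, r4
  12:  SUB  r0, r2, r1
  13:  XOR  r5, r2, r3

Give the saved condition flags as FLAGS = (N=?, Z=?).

FLAGS = (N=1, Z=0)

after  0: r0=0x87 r1=0xc4 r2=0xa3 r3=0xac r4=0x25 r5=0x83  N=0 Z=0
after  1: r0=0x87 r1=0xc4 r2=0xa3 r3=0xac r4=0x25 r5=0x89  N=1 Z=0
after  2: r0=0x87 r1=0xc4 r2=0xa3 r3=0x4d r4=0x25 r5=0x89  N=0 Z=0
after  3: r0=0xa3 r1=0xc4 r2=0xa3 r3=0x4d r4=0x25 r5=0x89  N=0 Z=0
after  4: r0=0xa3 r1=0xc4 r2=0xa3 r3=0x4d r4=0xae r5=0x89  N=1 Z=0
after  5: r0=0xa3 r1=0xc4 r2=0xa3 r3=0x4d r4=0xae r5=0x84  N=1 Z=0
after  6: r0=0xa3 r1=0xdf r2=0xa3 r3=0x4d r4=0xae r5=0x84  N=1 Z=0
after  7: r0=0xa3 r1=0xdf r2=0xa3 r3=0x4d r4=0xae r5=0x2a  N=0 Z=0
after  8: r0=0xa3 r1=0xdf r2=0xa3 r3=0x4d r4=0xae r5=0xf5  N=1 Z=0
after  9: r0=0xa3 r1=0xdf r2=0x56 r3=0x4d r4=0xae r5=0xf5  N=0 Z=0
after 10: r0=0xa3 r1=0xdf r2=0x56 r3=0x42 r4=0xae r5=0xf5  N=0 Z=0
after 11: r0=0xa3 r1=0xdf r2=0x56 r3=0x42 r4=0xf0 r5=0xf5  N=1 Z=0
-- IRQ taken; context saved, return-PC = 12 --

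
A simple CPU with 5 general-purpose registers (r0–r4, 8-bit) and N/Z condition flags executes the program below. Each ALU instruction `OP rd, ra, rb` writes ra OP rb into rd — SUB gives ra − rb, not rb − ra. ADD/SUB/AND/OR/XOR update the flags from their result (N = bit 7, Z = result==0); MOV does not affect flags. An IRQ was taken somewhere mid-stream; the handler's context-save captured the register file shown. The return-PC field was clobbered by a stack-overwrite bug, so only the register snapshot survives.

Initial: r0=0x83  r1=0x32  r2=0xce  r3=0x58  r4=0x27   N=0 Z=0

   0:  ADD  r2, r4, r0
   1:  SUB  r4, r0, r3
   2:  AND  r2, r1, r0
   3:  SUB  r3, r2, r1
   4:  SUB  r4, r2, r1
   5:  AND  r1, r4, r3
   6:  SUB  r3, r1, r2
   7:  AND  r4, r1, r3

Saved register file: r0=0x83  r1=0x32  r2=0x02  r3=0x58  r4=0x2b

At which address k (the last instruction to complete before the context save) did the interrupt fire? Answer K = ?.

after  0: r0=0x83 r1=0x32 r2=0xaa r3=0x58 r4=0x27  N=1 Z=0
after  1: r0=0x83 r1=0x32 r2=0xaa r3=0x58 r4=0x2b  N=0 Z=0
after  2: r0=0x83 r1=0x32 r2=0x02 r3=0x58 r4=0x2b  N=0 Z=0
-- IRQ taken; context saved, return-PC = 3 --

K = 2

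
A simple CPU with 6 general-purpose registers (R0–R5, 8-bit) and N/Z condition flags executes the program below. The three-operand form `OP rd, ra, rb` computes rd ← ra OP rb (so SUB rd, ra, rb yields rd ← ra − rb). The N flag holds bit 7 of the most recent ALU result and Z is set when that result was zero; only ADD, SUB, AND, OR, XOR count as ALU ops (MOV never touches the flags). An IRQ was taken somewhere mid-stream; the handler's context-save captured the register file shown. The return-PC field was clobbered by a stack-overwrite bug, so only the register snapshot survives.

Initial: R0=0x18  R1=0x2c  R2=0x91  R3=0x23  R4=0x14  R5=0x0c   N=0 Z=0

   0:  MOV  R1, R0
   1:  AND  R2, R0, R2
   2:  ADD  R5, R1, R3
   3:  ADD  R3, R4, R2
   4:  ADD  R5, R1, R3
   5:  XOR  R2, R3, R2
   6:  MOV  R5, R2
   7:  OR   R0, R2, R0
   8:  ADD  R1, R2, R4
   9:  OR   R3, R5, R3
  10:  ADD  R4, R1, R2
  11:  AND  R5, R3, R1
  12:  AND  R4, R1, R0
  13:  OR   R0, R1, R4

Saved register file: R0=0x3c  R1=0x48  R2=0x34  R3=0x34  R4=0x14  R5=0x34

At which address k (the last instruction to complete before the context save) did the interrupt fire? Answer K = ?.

K = 9

after  0: R0=0x18 R1=0x18 R2=0x91 R3=0x23 R4=0x14 R5=0x0c  N=0 Z=0
after  1: R0=0x18 R1=0x18 R2=0x10 R3=0x23 R4=0x14 R5=0x0c  N=0 Z=0
after  2: R0=0x18 R1=0x18 R2=0x10 R3=0x23 R4=0x14 R5=0x3b  N=0 Z=0
after  3: R0=0x18 R1=0x18 R2=0x10 R3=0x24 R4=0x14 R5=0x3b  N=0 Z=0
after  4: R0=0x18 R1=0x18 R2=0x10 R3=0x24 R4=0x14 R5=0x3c  N=0 Z=0
after  5: R0=0x18 R1=0x18 R2=0x34 R3=0x24 R4=0x14 R5=0x3c  N=0 Z=0
after  6: R0=0x18 R1=0x18 R2=0x34 R3=0x24 R4=0x14 R5=0x34  N=0 Z=0
after  7: R0=0x3c R1=0x18 R2=0x34 R3=0x24 R4=0x14 R5=0x34  N=0 Z=0
after  8: R0=0x3c R1=0x48 R2=0x34 R3=0x24 R4=0x14 R5=0x34  N=0 Z=0
after  9: R0=0x3c R1=0x48 R2=0x34 R3=0x34 R4=0x14 R5=0x34  N=0 Z=0
-- IRQ taken; context saved, return-PC = 10 --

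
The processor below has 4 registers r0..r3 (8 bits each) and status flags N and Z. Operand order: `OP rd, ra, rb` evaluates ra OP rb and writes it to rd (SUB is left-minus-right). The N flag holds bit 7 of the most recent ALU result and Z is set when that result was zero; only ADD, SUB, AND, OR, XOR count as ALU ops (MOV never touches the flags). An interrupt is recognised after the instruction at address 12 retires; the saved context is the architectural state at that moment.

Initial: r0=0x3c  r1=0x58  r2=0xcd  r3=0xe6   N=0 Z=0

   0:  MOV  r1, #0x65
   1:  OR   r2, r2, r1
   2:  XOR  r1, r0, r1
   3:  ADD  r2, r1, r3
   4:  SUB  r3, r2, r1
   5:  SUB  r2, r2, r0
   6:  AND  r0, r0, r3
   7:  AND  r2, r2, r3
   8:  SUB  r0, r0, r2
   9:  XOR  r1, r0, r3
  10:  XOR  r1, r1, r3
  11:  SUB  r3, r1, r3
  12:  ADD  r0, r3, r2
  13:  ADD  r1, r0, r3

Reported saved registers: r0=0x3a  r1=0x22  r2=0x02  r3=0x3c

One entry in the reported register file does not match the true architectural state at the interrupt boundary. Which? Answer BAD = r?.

BAD = r0

after  0: r0=0x3c r1=0x65 r2=0xcd r3=0xe6  N=0 Z=0
after  1: r0=0x3c r1=0x65 r2=0xed r3=0xe6  N=1 Z=0
after  2: r0=0x3c r1=0x59 r2=0xed r3=0xe6  N=0 Z=0
after  3: r0=0x3c r1=0x59 r2=0x3f r3=0xe6  N=0 Z=0
after  4: r0=0x3c r1=0x59 r2=0x3f r3=0xe6  N=1 Z=0
after  5: r0=0x3c r1=0x59 r2=0x03 r3=0xe6  N=0 Z=0
after  6: r0=0x24 r1=0x59 r2=0x03 r3=0xe6  N=0 Z=0
after  7: r0=0x24 r1=0x59 r2=0x02 r3=0xe6  N=0 Z=0
after  8: r0=0x22 r1=0x59 r2=0x02 r3=0xe6  N=0 Z=0
after  9: r0=0x22 r1=0xc4 r2=0x02 r3=0xe6  N=1 Z=0
after 10: r0=0x22 r1=0x22 r2=0x02 r3=0xe6  N=0 Z=0
after 11: r0=0x22 r1=0x22 r2=0x02 r3=0x3c  N=0 Z=0
after 12: r0=0x3e r1=0x22 r2=0x02 r3=0x3c  N=0 Z=0
-- IRQ taken; context saved, return-PC = 13 --
mismatch: r0: reported 0x3a vs actual 0x3e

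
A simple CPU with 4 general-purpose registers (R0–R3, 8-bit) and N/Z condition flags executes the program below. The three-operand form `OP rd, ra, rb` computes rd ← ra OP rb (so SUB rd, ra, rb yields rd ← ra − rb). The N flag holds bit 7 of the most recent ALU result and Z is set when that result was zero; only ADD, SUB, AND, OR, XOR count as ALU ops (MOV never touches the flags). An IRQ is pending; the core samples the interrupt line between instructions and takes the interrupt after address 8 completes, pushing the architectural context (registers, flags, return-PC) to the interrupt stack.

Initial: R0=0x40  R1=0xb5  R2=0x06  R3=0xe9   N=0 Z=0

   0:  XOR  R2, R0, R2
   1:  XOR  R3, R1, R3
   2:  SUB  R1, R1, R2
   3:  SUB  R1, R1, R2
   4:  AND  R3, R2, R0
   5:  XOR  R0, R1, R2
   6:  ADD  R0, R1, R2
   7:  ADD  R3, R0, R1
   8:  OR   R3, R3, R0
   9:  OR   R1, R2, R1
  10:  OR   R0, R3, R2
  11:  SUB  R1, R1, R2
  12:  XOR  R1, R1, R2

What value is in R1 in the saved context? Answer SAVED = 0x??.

SAVED = 0x29

after  0: R0=0x40 R1=0xb5 R2=0x46 R3=0xe9  N=0 Z=0
after  1: R0=0x40 R1=0xb5 R2=0x46 R3=0x5c  N=0 Z=0
after  2: R0=0x40 R1=0x6f R2=0x46 R3=0x5c  N=0 Z=0
after  3: R0=0x40 R1=0x29 R2=0x46 R3=0x5c  N=0 Z=0
after  4: R0=0x40 R1=0x29 R2=0x46 R3=0x40  N=0 Z=0
after  5: R0=0x6f R1=0x29 R2=0x46 R3=0x40  N=0 Z=0
after  6: R0=0x6f R1=0x29 R2=0x46 R3=0x40  N=0 Z=0
after  7: R0=0x6f R1=0x29 R2=0x46 R3=0x98  N=1 Z=0
after  8: R0=0x6f R1=0x29 R2=0x46 R3=0xff  N=1 Z=0
-- IRQ taken; context saved, return-PC = 9 --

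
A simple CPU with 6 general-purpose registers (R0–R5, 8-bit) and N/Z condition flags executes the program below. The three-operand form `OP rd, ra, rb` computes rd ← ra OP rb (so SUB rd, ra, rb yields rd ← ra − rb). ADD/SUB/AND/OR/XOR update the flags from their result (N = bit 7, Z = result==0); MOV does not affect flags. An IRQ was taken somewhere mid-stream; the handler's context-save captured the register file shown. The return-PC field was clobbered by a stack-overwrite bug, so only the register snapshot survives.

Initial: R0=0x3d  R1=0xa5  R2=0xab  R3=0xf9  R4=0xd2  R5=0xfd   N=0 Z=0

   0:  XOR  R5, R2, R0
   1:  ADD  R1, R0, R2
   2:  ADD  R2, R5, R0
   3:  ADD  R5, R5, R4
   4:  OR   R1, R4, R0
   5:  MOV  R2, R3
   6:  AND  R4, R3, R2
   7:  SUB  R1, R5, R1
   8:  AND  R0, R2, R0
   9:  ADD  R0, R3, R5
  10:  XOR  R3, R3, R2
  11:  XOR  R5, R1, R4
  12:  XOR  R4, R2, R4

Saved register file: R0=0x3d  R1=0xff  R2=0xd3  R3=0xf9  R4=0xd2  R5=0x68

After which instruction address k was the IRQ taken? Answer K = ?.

after  0: R0=0x3d R1=0xa5 R2=0xab R3=0xf9 R4=0xd2 R5=0x96  N=1 Z=0
after  1: R0=0x3d R1=0xe8 R2=0xab R3=0xf9 R4=0xd2 R5=0x96  N=1 Z=0
after  2: R0=0x3d R1=0xe8 R2=0xd3 R3=0xf9 R4=0xd2 R5=0x96  N=1 Z=0
after  3: R0=0x3d R1=0xe8 R2=0xd3 R3=0xf9 R4=0xd2 R5=0x68  N=0 Z=0
after  4: R0=0x3d R1=0xff R2=0xd3 R3=0xf9 R4=0xd2 R5=0x68  N=1 Z=0
-- IRQ taken; context saved, return-PC = 5 --

K = 4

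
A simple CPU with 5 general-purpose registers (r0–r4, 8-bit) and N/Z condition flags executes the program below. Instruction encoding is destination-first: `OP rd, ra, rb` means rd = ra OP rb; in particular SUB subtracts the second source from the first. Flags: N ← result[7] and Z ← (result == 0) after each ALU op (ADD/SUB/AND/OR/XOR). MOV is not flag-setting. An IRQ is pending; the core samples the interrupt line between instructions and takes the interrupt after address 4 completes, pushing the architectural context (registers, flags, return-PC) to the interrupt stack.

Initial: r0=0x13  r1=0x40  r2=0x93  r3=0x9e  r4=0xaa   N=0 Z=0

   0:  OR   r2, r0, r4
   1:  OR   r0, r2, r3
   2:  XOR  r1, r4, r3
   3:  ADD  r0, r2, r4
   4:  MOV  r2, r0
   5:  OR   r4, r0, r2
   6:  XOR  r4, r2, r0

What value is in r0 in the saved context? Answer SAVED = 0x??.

SAVED = 0x65

after  0: r0=0x13 r1=0x40 r2=0xbb r3=0x9e r4=0xaa  N=1 Z=0
after  1: r0=0xbf r1=0x40 r2=0xbb r3=0x9e r4=0xaa  N=1 Z=0
after  2: r0=0xbf r1=0x34 r2=0xbb r3=0x9e r4=0xaa  N=0 Z=0
after  3: r0=0x65 r1=0x34 r2=0xbb r3=0x9e r4=0xaa  N=0 Z=0
after  4: r0=0x65 r1=0x34 r2=0x65 r3=0x9e r4=0xaa  N=0 Z=0
-- IRQ taken; context saved, return-PC = 5 --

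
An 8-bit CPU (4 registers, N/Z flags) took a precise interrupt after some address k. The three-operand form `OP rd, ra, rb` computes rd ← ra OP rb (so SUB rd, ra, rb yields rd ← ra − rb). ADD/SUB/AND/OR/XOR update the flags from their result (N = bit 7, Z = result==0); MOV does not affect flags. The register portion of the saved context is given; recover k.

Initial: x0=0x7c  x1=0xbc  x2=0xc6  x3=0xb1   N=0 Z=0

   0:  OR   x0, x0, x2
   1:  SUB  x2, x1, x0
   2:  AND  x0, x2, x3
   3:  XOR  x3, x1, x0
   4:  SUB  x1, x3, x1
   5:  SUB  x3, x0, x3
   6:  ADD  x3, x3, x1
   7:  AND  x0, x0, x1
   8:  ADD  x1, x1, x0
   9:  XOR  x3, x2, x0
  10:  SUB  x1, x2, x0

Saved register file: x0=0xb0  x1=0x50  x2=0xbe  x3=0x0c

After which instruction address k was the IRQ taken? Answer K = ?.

after  0: x0=0xfe x1=0xbc x2=0xc6 x3=0xb1  N=1 Z=0
after  1: x0=0xfe x1=0xbc x2=0xbe x3=0xb1  N=1 Z=0
after  2: x0=0xb0 x1=0xbc x2=0xbe x3=0xb1  N=1 Z=0
after  3: x0=0xb0 x1=0xbc x2=0xbe x3=0x0c  N=0 Z=0
after  4: x0=0xb0 x1=0x50 x2=0xbe x3=0x0c  N=0 Z=0
-- IRQ taken; context saved, return-PC = 5 --

K = 4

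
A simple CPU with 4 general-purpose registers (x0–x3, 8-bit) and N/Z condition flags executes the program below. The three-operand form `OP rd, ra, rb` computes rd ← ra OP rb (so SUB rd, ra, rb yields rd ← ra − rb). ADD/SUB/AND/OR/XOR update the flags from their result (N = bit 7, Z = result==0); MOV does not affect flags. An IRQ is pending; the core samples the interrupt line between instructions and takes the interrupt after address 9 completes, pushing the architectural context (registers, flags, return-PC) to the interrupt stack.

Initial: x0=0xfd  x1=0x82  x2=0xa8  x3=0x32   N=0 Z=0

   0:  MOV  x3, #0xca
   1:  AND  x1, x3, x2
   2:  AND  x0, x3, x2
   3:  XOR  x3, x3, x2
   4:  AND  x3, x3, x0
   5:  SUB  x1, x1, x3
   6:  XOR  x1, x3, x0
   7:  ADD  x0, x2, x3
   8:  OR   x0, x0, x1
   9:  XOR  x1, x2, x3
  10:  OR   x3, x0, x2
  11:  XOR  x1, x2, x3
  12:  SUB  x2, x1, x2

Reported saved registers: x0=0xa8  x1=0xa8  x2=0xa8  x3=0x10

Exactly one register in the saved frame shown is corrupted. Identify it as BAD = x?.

BAD = x3

after  0: x0=0xfd x1=0x82 x2=0xa8 x3=0xca  N=0 Z=0
after  1: x0=0xfd x1=0x88 x2=0xa8 x3=0xca  N=1 Z=0
after  2: x0=0x88 x1=0x88 x2=0xa8 x3=0xca  N=1 Z=0
after  3: x0=0x88 x1=0x88 x2=0xa8 x3=0x62  N=0 Z=0
after  4: x0=0x88 x1=0x88 x2=0xa8 x3=0x00  N=0 Z=1
after  5: x0=0x88 x1=0x88 x2=0xa8 x3=0x00  N=1 Z=0
after  6: x0=0x88 x1=0x88 x2=0xa8 x3=0x00  N=1 Z=0
after  7: x0=0xa8 x1=0x88 x2=0xa8 x3=0x00  N=1 Z=0
after  8: x0=0xa8 x1=0x88 x2=0xa8 x3=0x00  N=1 Z=0
after  9: x0=0xa8 x1=0xa8 x2=0xa8 x3=0x00  N=1 Z=0
-- IRQ taken; context saved, return-PC = 10 --
mismatch: x3: reported 0x10 vs actual 0x00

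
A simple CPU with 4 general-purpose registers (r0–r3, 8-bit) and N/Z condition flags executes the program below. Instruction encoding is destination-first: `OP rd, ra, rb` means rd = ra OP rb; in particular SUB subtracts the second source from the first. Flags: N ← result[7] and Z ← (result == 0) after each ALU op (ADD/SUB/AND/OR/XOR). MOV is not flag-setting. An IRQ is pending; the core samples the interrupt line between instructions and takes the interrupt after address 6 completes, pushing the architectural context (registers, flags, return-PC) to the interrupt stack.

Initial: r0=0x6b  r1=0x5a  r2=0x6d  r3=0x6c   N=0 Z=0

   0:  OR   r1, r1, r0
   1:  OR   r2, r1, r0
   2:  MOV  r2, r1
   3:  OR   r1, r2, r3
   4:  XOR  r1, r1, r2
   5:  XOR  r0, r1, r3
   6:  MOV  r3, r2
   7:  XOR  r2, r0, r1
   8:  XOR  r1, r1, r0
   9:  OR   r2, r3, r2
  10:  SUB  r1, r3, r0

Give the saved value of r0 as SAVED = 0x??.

SAVED = 0x68

after  0: r0=0x6b r1=0x7b r2=0x6d r3=0x6c  N=0 Z=0
after  1: r0=0x6b r1=0x7b r2=0x7b r3=0x6c  N=0 Z=0
after  2: r0=0x6b r1=0x7b r2=0x7b r3=0x6c  N=0 Z=0
after  3: r0=0x6b r1=0x7f r2=0x7b r3=0x6c  N=0 Z=0
after  4: r0=0x6b r1=0x04 r2=0x7b r3=0x6c  N=0 Z=0
after  5: r0=0x68 r1=0x04 r2=0x7b r3=0x6c  N=0 Z=0
after  6: r0=0x68 r1=0x04 r2=0x7b r3=0x7b  N=0 Z=0
-- IRQ taken; context saved, return-PC = 7 --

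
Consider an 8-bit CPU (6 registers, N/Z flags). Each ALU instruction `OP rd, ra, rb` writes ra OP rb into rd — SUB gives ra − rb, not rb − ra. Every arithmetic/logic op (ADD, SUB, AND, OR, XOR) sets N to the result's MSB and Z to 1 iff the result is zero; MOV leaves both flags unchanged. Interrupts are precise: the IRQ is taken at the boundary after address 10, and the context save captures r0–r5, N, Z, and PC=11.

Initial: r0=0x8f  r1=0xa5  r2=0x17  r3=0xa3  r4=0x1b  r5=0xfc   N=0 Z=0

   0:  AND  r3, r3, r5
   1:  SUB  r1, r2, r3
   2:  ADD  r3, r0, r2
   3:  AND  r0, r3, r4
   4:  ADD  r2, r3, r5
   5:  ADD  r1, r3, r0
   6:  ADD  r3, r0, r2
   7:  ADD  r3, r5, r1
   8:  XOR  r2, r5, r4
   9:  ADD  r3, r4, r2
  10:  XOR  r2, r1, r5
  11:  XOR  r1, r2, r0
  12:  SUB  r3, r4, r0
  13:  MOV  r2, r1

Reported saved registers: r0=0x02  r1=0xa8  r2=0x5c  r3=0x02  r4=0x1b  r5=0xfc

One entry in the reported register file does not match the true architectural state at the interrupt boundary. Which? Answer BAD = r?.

after  0: r0=0x8f r1=0xa5 r2=0x17 r3=0xa0 r4=0x1b r5=0xfc  N=1 Z=0
after  1: r0=0x8f r1=0x77 r2=0x17 r3=0xa0 r4=0x1b r5=0xfc  N=0 Z=0
after  2: r0=0x8f r1=0x77 r2=0x17 r3=0xa6 r4=0x1b r5=0xfc  N=1 Z=0
after  3: r0=0x02 r1=0x77 r2=0x17 r3=0xa6 r4=0x1b r5=0xfc  N=0 Z=0
after  4: r0=0x02 r1=0x77 r2=0xa2 r3=0xa6 r4=0x1b r5=0xfc  N=1 Z=0
after  5: r0=0x02 r1=0xa8 r2=0xa2 r3=0xa6 r4=0x1b r5=0xfc  N=1 Z=0
after  6: r0=0x02 r1=0xa8 r2=0xa2 r3=0xa4 r4=0x1b r5=0xfc  N=1 Z=0
after  7: r0=0x02 r1=0xa8 r2=0xa2 r3=0xa4 r4=0x1b r5=0xfc  N=1 Z=0
after  8: r0=0x02 r1=0xa8 r2=0xe7 r3=0xa4 r4=0x1b r5=0xfc  N=1 Z=0
after  9: r0=0x02 r1=0xa8 r2=0xe7 r3=0x02 r4=0x1b r5=0xfc  N=0 Z=0
after 10: r0=0x02 r1=0xa8 r2=0x54 r3=0x02 r4=0x1b r5=0xfc  N=0 Z=0
-- IRQ taken; context saved, return-PC = 11 --
mismatch: r2: reported 0x5c vs actual 0x54

BAD = r2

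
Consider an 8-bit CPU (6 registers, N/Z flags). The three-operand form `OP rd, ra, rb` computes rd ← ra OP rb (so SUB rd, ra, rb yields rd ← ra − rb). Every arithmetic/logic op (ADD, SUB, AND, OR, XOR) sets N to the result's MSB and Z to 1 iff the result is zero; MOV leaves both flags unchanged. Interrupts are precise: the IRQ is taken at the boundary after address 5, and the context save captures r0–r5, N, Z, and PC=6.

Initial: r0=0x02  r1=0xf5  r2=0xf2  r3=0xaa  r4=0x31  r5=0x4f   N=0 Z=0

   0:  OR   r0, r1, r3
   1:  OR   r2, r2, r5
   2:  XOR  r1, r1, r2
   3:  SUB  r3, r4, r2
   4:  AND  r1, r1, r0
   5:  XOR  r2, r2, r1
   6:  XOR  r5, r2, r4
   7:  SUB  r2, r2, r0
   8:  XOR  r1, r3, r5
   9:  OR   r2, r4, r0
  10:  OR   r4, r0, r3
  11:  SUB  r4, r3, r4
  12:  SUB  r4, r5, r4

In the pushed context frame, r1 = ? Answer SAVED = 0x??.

SAVED = 0x0a

after  0: r0=0xff r1=0xf5 r2=0xf2 r3=0xaa r4=0x31 r5=0x4f  N=1 Z=0
after  1: r0=0xff r1=0xf5 r2=0xff r3=0xaa r4=0x31 r5=0x4f  N=1 Z=0
after  2: r0=0xff r1=0x0a r2=0xff r3=0xaa r4=0x31 r5=0x4f  N=0 Z=0
after  3: r0=0xff r1=0x0a r2=0xff r3=0x32 r4=0x31 r5=0x4f  N=0 Z=0
after  4: r0=0xff r1=0x0a r2=0xff r3=0x32 r4=0x31 r5=0x4f  N=0 Z=0
after  5: r0=0xff r1=0x0a r2=0xf5 r3=0x32 r4=0x31 r5=0x4f  N=1 Z=0
-- IRQ taken; context saved, return-PC = 6 --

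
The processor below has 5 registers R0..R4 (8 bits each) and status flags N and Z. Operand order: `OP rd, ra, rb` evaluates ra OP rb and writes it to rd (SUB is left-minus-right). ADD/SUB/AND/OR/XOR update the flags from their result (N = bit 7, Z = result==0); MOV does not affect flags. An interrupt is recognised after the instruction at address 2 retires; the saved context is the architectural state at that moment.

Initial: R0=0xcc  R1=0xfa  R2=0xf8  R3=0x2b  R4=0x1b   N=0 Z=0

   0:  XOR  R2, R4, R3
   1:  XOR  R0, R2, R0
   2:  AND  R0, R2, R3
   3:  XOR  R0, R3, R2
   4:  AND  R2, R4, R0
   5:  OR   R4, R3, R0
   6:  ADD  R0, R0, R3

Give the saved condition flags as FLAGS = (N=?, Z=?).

after  0: R0=0xcc R1=0xfa R2=0x30 R3=0x2b R4=0x1b  N=0 Z=0
after  1: R0=0xfc R1=0xfa R2=0x30 R3=0x2b R4=0x1b  N=1 Z=0
after  2: R0=0x20 R1=0xfa R2=0x30 R3=0x2b R4=0x1b  N=0 Z=0
-- IRQ taken; context saved, return-PC = 3 --

FLAGS = (N=0, Z=0)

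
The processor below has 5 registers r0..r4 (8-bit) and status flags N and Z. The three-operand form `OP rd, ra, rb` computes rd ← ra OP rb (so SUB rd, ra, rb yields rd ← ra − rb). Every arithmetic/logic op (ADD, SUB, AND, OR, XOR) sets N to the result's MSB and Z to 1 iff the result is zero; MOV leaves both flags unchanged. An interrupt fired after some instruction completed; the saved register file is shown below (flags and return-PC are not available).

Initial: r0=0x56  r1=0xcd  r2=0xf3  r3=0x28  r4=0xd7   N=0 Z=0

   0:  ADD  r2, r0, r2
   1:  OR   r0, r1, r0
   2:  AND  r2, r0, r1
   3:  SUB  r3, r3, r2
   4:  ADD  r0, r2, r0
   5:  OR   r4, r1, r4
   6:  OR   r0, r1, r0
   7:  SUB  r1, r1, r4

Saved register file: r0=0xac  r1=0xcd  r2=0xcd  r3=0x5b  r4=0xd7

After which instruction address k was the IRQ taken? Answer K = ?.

after  0: r0=0x56 r1=0xcd r2=0x49 r3=0x28 r4=0xd7  N=0 Z=0
after  1: r0=0xdf r1=0xcd r2=0x49 r3=0x28 r4=0xd7  N=1 Z=0
after  2: r0=0xdf r1=0xcd r2=0xcd r3=0x28 r4=0xd7  N=1 Z=0
after  3: r0=0xdf r1=0xcd r2=0xcd r3=0x5b r4=0xd7  N=0 Z=0
after  4: r0=0xac r1=0xcd r2=0xcd r3=0x5b r4=0xd7  N=1 Z=0
-- IRQ taken; context saved, return-PC = 5 --

K = 4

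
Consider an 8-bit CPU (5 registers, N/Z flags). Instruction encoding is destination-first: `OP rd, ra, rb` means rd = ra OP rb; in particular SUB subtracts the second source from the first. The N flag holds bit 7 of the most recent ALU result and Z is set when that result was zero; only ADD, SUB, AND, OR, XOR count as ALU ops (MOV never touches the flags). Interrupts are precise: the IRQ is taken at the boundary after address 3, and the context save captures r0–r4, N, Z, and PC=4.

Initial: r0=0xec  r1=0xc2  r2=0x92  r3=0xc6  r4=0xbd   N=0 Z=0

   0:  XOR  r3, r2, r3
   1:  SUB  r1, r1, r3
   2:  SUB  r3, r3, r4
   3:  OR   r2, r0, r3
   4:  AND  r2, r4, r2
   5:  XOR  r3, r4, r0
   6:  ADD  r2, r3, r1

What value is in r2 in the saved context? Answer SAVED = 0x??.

after  0: r0=0xec r1=0xc2 r2=0x92 r3=0x54 r4=0xbd  N=0 Z=0
after  1: r0=0xec r1=0x6e r2=0x92 r3=0x54 r4=0xbd  N=0 Z=0
after  2: r0=0xec r1=0x6e r2=0x92 r3=0x97 r4=0xbd  N=1 Z=0
after  3: r0=0xec r1=0x6e r2=0xff r3=0x97 r4=0xbd  N=1 Z=0
-- IRQ taken; context saved, return-PC = 4 --

SAVED = 0xff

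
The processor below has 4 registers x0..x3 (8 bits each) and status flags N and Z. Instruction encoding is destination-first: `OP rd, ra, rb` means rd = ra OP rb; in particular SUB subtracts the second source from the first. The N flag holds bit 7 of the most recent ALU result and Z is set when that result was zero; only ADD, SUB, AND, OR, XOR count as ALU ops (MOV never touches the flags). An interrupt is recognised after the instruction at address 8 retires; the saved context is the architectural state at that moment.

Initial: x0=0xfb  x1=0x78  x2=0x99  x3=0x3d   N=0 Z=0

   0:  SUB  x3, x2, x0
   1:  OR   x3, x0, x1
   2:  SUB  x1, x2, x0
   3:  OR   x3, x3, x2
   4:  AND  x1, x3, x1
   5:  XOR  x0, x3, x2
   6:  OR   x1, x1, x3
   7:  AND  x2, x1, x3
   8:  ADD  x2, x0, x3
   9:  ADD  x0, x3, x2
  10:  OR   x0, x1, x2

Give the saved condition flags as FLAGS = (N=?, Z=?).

FLAGS = (N=0, Z=0)

after  0: x0=0xfb x1=0x78 x2=0x99 x3=0x9e  N=1 Z=0
after  1: x0=0xfb x1=0x78 x2=0x99 x3=0xfb  N=1 Z=0
after  2: x0=0xfb x1=0x9e x2=0x99 x3=0xfb  N=1 Z=0
after  3: x0=0xfb x1=0x9e x2=0x99 x3=0xfb  N=1 Z=0
after  4: x0=0xfb x1=0x9a x2=0x99 x3=0xfb  N=1 Z=0
after  5: x0=0x62 x1=0x9a x2=0x99 x3=0xfb  N=0 Z=0
after  6: x0=0x62 x1=0xfb x2=0x99 x3=0xfb  N=1 Z=0
after  7: x0=0x62 x1=0xfb x2=0xfb x3=0xfb  N=1 Z=0
after  8: x0=0x62 x1=0xfb x2=0x5d x3=0xfb  N=0 Z=0
-- IRQ taken; context saved, return-PC = 9 --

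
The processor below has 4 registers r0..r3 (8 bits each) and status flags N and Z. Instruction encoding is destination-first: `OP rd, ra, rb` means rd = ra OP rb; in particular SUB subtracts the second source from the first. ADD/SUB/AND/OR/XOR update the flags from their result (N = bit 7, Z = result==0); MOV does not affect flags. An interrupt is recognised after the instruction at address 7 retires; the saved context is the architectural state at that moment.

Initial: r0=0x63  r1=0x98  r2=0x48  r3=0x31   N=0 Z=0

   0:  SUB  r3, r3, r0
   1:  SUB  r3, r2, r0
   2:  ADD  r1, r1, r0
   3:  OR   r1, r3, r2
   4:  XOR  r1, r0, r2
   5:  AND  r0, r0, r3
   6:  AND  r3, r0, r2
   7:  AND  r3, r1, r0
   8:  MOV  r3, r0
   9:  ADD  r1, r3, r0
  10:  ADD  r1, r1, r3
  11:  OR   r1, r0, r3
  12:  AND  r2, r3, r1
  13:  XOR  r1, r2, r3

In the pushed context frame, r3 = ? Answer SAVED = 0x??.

after  0: r0=0x63 r1=0x98 r2=0x48 r3=0xce  N=1 Z=0
after  1: r0=0x63 r1=0x98 r2=0x48 r3=0xe5  N=1 Z=0
after  2: r0=0x63 r1=0xfb r2=0x48 r3=0xe5  N=1 Z=0
after  3: r0=0x63 r1=0xed r2=0x48 r3=0xe5  N=1 Z=0
after  4: r0=0x63 r1=0x2b r2=0x48 r3=0xe5  N=0 Z=0
after  5: r0=0x61 r1=0x2b r2=0x48 r3=0xe5  N=0 Z=0
after  6: r0=0x61 r1=0x2b r2=0x48 r3=0x40  N=0 Z=0
after  7: r0=0x61 r1=0x2b r2=0x48 r3=0x21  N=0 Z=0
-- IRQ taken; context saved, return-PC = 8 --

SAVED = 0x21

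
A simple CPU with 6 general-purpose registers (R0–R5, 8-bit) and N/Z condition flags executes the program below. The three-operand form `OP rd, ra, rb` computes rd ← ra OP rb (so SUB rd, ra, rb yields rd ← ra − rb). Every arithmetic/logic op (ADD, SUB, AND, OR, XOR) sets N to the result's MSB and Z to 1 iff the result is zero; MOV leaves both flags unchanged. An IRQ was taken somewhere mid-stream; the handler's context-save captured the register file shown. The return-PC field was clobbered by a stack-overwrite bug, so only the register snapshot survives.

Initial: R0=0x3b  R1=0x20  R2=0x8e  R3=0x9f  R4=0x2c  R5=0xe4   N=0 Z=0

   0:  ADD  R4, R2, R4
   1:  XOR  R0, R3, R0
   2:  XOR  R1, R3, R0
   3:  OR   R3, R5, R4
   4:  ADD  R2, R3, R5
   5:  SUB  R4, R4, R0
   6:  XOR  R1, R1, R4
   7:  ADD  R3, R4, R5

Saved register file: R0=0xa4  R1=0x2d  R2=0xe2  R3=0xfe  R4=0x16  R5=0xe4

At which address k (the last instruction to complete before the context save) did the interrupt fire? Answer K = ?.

after  0: R0=0x3b R1=0x20 R2=0x8e R3=0x9f R4=0xba R5=0xe4  N=1 Z=0
after  1: R0=0xa4 R1=0x20 R2=0x8e R3=0x9f R4=0xba R5=0xe4  N=1 Z=0
after  2: R0=0xa4 R1=0x3b R2=0x8e R3=0x9f R4=0xba R5=0xe4  N=0 Z=0
after  3: R0=0xa4 R1=0x3b R2=0x8e R3=0xfe R4=0xba R5=0xe4  N=1 Z=0
after  4: R0=0xa4 R1=0x3b R2=0xe2 R3=0xfe R4=0xba R5=0xe4  N=1 Z=0
after  5: R0=0xa4 R1=0x3b R2=0xe2 R3=0xfe R4=0x16 R5=0xe4  N=0 Z=0
after  6: R0=0xa4 R1=0x2d R2=0xe2 R3=0xfe R4=0x16 R5=0xe4  N=0 Z=0
-- IRQ taken; context saved, return-PC = 7 --

K = 6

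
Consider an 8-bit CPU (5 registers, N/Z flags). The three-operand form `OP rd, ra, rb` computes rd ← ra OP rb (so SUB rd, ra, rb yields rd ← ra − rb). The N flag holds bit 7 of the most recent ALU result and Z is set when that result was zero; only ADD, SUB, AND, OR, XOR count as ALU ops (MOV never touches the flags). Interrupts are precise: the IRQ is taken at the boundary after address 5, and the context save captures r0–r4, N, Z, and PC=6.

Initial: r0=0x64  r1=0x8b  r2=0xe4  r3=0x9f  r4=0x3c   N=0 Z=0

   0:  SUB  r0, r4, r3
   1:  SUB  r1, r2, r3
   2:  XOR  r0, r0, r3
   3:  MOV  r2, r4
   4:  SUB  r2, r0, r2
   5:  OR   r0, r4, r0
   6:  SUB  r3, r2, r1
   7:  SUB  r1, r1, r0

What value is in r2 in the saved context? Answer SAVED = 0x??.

after  0: r0=0x9d r1=0x8b r2=0xe4 r3=0x9f r4=0x3c  N=1 Z=0
after  1: r0=0x9d r1=0x45 r2=0xe4 r3=0x9f r4=0x3c  N=0 Z=0
after  2: r0=0x02 r1=0x45 r2=0xe4 r3=0x9f r4=0x3c  N=0 Z=0
after  3: r0=0x02 r1=0x45 r2=0x3c r3=0x9f r4=0x3c  N=0 Z=0
after  4: r0=0x02 r1=0x45 r2=0xc6 r3=0x9f r4=0x3c  N=1 Z=0
after  5: r0=0x3e r1=0x45 r2=0xc6 r3=0x9f r4=0x3c  N=0 Z=0
-- IRQ taken; context saved, return-PC = 6 --

SAVED = 0xc6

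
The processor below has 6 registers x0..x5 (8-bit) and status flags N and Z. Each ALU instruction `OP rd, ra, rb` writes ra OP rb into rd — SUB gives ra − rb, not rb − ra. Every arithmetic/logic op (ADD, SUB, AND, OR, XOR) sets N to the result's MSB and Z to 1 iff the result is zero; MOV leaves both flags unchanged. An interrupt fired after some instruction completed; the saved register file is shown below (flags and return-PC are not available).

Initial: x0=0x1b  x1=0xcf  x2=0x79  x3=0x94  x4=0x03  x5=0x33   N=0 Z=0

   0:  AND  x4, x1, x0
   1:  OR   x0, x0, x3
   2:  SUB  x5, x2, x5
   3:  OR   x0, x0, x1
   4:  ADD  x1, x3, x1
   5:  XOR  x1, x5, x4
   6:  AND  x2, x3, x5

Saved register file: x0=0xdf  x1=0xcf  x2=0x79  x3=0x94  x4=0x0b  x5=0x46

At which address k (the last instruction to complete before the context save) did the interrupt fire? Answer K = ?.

after  0: x0=0x1b x1=0xcf x2=0x79 x3=0x94 x4=0x0b x5=0x33  N=0 Z=0
after  1: x0=0x9f x1=0xcf x2=0x79 x3=0x94 x4=0x0b x5=0x33  N=1 Z=0
after  2: x0=0x9f x1=0xcf x2=0x79 x3=0x94 x4=0x0b x5=0x46  N=0 Z=0
after  3: x0=0xdf x1=0xcf x2=0x79 x3=0x94 x4=0x0b x5=0x46  N=1 Z=0
-- IRQ taken; context saved, return-PC = 4 --

K = 3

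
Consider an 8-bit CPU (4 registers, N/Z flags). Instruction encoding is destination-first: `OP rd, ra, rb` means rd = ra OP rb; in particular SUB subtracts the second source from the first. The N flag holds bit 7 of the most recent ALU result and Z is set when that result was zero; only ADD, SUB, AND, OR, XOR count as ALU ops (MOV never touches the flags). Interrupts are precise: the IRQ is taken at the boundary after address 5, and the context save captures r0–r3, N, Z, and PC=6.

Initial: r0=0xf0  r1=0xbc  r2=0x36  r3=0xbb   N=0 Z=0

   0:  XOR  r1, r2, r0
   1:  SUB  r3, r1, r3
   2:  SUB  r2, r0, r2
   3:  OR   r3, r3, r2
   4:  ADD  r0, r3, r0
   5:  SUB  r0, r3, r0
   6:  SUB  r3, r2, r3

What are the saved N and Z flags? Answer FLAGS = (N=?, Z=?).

after  0: r0=0xf0 r1=0xc6 r2=0x36 r3=0xbb  N=1 Z=0
after  1: r0=0xf0 r1=0xc6 r2=0x36 r3=0x0b  N=0 Z=0
after  2: r0=0xf0 r1=0xc6 r2=0xba r3=0x0b  N=1 Z=0
after  3: r0=0xf0 r1=0xc6 r2=0xba r3=0xbb  N=1 Z=0
after  4: r0=0xab r1=0xc6 r2=0xba r3=0xbb  N=1 Z=0
after  5: r0=0x10 r1=0xc6 r2=0xba r3=0xbb  N=0 Z=0
-- IRQ taken; context saved, return-PC = 6 --

FLAGS = (N=0, Z=0)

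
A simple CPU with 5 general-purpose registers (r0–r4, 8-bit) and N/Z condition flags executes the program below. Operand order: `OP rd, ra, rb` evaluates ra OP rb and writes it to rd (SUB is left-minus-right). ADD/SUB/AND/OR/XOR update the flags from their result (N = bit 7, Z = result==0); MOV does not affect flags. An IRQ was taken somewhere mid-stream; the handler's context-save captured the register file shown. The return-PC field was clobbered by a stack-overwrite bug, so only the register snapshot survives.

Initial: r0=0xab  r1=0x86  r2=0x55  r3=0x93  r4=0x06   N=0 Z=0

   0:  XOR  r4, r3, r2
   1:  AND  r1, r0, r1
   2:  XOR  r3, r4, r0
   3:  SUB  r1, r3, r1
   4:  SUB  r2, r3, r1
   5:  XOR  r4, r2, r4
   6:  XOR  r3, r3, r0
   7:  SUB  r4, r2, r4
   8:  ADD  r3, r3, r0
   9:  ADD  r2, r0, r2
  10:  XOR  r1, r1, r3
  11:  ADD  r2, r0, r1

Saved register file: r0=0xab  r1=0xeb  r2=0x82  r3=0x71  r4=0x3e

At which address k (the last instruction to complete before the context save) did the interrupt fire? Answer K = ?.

after  0: r0=0xab r1=0x86 r2=0x55 r3=0x93 r4=0xc6  N=1 Z=0
after  1: r0=0xab r1=0x82 r2=0x55 r3=0x93 r4=0xc6  N=1 Z=0
after  2: r0=0xab r1=0x82 r2=0x55 r3=0x6d r4=0xc6  N=0 Z=0
after  3: r0=0xab r1=0xeb r2=0x55 r3=0x6d r4=0xc6  N=1 Z=0
after  4: r0=0xab r1=0xeb r2=0x82 r3=0x6d r4=0xc6  N=1 Z=0
after  5: r0=0xab r1=0xeb r2=0x82 r3=0x6d r4=0x44  N=0 Z=0
after  6: r0=0xab r1=0xeb r2=0x82 r3=0xc6 r4=0x44  N=1 Z=0
after  7: r0=0xab r1=0xeb r2=0x82 r3=0xc6 r4=0x3e  N=0 Z=0
after  8: r0=0xab r1=0xeb r2=0x82 r3=0x71 r4=0x3e  N=0 Z=0
-- IRQ taken; context saved, return-PC = 9 --

K = 8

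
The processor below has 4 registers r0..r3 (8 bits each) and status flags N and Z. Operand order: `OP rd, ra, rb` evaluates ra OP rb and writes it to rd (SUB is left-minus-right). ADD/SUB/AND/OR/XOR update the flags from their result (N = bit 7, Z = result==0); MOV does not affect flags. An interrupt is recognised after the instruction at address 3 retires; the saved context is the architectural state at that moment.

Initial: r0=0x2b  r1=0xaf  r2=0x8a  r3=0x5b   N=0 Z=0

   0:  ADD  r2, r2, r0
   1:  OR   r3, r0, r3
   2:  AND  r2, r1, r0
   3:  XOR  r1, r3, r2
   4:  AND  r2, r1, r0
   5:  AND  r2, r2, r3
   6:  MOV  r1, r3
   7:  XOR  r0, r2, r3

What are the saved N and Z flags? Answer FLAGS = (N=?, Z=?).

FLAGS = (N=0, Z=0)

after  0: r0=0x2b r1=0xaf r2=0xb5 r3=0x5b  N=1 Z=0
after  1: r0=0x2b r1=0xaf r2=0xb5 r3=0x7b  N=0 Z=0
after  2: r0=0x2b r1=0xaf r2=0x2b r3=0x7b  N=0 Z=0
after  3: r0=0x2b r1=0x50 r2=0x2b r3=0x7b  N=0 Z=0
-- IRQ taken; context saved, return-PC = 4 --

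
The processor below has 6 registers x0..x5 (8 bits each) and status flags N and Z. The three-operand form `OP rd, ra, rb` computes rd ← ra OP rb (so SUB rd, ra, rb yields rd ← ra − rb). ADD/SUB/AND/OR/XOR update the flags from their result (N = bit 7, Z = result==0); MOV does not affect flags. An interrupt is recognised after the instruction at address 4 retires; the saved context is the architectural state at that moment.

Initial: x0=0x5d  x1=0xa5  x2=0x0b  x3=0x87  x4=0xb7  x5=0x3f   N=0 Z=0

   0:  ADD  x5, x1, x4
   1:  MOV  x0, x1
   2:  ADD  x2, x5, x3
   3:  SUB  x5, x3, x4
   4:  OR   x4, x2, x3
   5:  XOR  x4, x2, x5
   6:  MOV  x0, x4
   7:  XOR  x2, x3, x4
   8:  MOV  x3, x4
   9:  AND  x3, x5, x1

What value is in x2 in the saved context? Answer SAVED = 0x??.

SAVED = 0xe3

after  0: x0=0x5d x1=0xa5 x2=0x0b x3=0x87 x4=0xb7 x5=0x5c  N=0 Z=0
after  1: x0=0xa5 x1=0xa5 x2=0x0b x3=0x87 x4=0xb7 x5=0x5c  N=0 Z=0
after  2: x0=0xa5 x1=0xa5 x2=0xe3 x3=0x87 x4=0xb7 x5=0x5c  N=1 Z=0
after  3: x0=0xa5 x1=0xa5 x2=0xe3 x3=0x87 x4=0xb7 x5=0xd0  N=1 Z=0
after  4: x0=0xa5 x1=0xa5 x2=0xe3 x3=0x87 x4=0xe7 x5=0xd0  N=1 Z=0
-- IRQ taken; context saved, return-PC = 5 --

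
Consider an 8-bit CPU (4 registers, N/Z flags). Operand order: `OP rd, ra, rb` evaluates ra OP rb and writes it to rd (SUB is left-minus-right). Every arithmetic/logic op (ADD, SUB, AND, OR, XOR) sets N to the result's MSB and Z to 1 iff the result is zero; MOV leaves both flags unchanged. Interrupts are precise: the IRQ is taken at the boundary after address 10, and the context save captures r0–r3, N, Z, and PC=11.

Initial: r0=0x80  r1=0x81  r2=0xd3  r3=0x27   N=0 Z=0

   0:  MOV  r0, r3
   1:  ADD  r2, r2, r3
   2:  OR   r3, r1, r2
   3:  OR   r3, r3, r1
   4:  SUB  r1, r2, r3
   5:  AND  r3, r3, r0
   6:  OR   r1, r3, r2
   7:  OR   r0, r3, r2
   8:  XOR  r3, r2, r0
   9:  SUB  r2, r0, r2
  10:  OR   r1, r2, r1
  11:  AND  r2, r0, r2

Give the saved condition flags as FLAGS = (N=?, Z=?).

FLAGS = (N=1, Z=0)

after  0: r0=0x27 r1=0x81 r2=0xd3 r3=0x27  N=0 Z=0
after  1: r0=0x27 r1=0x81 r2=0xfa r3=0x27  N=1 Z=0
after  2: r0=0x27 r1=0x81 r2=0xfa r3=0xfb  N=1 Z=0
after  3: r0=0x27 r1=0x81 r2=0xfa r3=0xfb  N=1 Z=0
after  4: r0=0x27 r1=0xff r2=0xfa r3=0xfb  N=1 Z=0
after  5: r0=0x27 r1=0xff r2=0xfa r3=0x23  N=0 Z=0
after  6: r0=0x27 r1=0xfb r2=0xfa r3=0x23  N=1 Z=0
after  7: r0=0xfb r1=0xfb r2=0xfa r3=0x23  N=1 Z=0
after  8: r0=0xfb r1=0xfb r2=0xfa r3=0x01  N=0 Z=0
after  9: r0=0xfb r1=0xfb r2=0x01 r3=0x01  N=0 Z=0
after 10: r0=0xfb r1=0xfb r2=0x01 r3=0x01  N=1 Z=0
-- IRQ taken; context saved, return-PC = 11 --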